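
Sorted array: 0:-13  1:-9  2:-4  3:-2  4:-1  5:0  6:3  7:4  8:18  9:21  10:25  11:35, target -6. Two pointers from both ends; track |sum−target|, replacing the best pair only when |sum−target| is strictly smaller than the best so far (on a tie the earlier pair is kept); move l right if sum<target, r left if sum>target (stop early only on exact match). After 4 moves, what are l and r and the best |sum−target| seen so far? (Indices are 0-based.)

[0,11] -13+35=22 d=28 * → r--
[0,10] -13+25=12 d=18 * → r--
[0,9] -13+21=8 d=14 * → r--
[0,8] -13+18=5 d=11 * → r--

l=0, r=7, best |Δ|=11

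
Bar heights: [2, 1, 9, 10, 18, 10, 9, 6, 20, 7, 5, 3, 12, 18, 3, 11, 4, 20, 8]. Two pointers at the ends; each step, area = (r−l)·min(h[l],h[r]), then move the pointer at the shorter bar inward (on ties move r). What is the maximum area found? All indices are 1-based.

max area = 234

l=1 r=19: min(2,8)*18=36 best=36 *, l++
l=2 r=19: min(1,8)*17=17 best=36, l++
l=3 r=19: min(9,8)*16=128 best=128 *, r--
l=3 r=18: min(9,20)*15=135 best=135 *, l++
l=4 r=18: min(10,20)*14=140 best=140 *, l++
l=5 r=18: min(18,20)*13=234 best=234 *, l++
l=6 r=18: min(10,20)*12=120 best=234, l++
l=7 r=18: min(9,20)*11=99 best=234, l++
l=8 r=18: min(6,20)*10=60 best=234, l++
l=9 r=18: min(20,20)*9=180 best=234, r--
l=9 r=17: min(20,4)*8=32 best=234, r--
l=9 r=16: min(20,11)*7=77 best=234, r--
l=9 r=15: min(20,3)*6=18 best=234, r--
l=9 r=14: min(20,18)*5=90 best=234, r--
l=9 r=13: min(20,12)*4=48 best=234, r--
l=9 r=12: min(20,3)*3=9 best=234, r--
l=9 r=11: min(20,5)*2=10 best=234, r--
l=9 r=10: min(20,7)*1=7 best=234, r--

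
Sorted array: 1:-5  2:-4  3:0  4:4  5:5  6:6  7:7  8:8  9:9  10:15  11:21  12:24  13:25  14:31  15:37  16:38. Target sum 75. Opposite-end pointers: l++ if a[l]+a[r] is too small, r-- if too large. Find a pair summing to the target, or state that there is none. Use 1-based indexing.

l=1 r=16: -5+38=33 <75, l++
l=2 r=16: -4+38=34 <75, l++
l=3 r=16: 0+38=38 <75, l++
l=4 r=16: 4+38=42 <75, l++
l=5 r=16: 5+38=43 <75, l++
l=6 r=16: 6+38=44 <75, l++
l=7 r=16: 7+38=45 <75, l++
l=8 r=16: 8+38=46 <75, l++
l=9 r=16: 9+38=47 <75, l++
l=10 r=16: 15+38=53 <75, l++
l=11 r=16: 21+38=59 <75, l++
l=12 r=16: 24+38=62 <75, l++
l=13 r=16: 25+38=63 <75, l++
l=14 r=16: 31+38=69 <75, l++
l=15 r=16: 37+38=75, found

(37, 38)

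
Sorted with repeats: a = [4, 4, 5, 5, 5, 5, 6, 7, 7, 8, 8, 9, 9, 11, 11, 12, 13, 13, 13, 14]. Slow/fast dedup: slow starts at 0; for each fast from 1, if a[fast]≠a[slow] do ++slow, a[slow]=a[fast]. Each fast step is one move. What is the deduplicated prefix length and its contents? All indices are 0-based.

slow=0 fast=1: a[fast]=4=a[slow] dup, fast++
slow=0 fast=2: a[fast]=5≠a[slow]=4 write a[1]=5, slow++,fast++
slow=1 fast=3: a[fast]=5=a[slow] dup, fast++
slow=1 fast=4: a[fast]=5=a[slow] dup, fast++
slow=1 fast=5: a[fast]=5=a[slow] dup, fast++
slow=1 fast=6: a[fast]=6≠a[slow]=5 write a[2]=6, slow++,fast++
slow=2 fast=7: a[fast]=7≠a[slow]=6 write a[3]=7, slow++,fast++
slow=3 fast=8: a[fast]=7=a[slow] dup, fast++
slow=3 fast=9: a[fast]=8≠a[slow]=7 write a[4]=8, slow++,fast++
slow=4 fast=10: a[fast]=8=a[slow] dup, fast++
slow=4 fast=11: a[fast]=9≠a[slow]=8 write a[5]=9, slow++,fast++
slow=5 fast=12: a[fast]=9=a[slow] dup, fast++
slow=5 fast=13: a[fast]=11≠a[slow]=9 write a[6]=11, slow++,fast++
slow=6 fast=14: a[fast]=11=a[slow] dup, fast++
slow=6 fast=15: a[fast]=12≠a[slow]=11 write a[7]=12, slow++,fast++
slow=7 fast=16: a[fast]=13≠a[slow]=12 write a[8]=13, slow++,fast++
slow=8 fast=17: a[fast]=13=a[slow] dup, fast++
slow=8 fast=18: a[fast]=13=a[slow] dup, fast++
slow=8 fast=19: a[fast]=14≠a[slow]=13 write a[9]=14, slow++,fast++

length 10; prefix = [4, 5, 6, 7, 8, 9, 11, 12, 13, 14]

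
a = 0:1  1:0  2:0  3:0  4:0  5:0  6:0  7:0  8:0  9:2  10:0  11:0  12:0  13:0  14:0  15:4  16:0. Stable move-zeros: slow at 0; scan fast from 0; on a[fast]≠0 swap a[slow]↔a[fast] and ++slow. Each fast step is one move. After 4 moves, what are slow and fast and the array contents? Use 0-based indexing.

slow=0 fast=0: a[fast]=1≠0 swap→a[0]=1, slow++,fast++
slow=1 fast=1: a[fast]=0, fast++
slow=1 fast=2: a[fast]=0, fast++
slow=1 fast=3: a[fast]=0, fast++

slow=1, fast=4, a=[1, 0, 0, 0, 0, 0, 0, 0, 0, 2, 0, 0, 0, 0, 0, 4, 0]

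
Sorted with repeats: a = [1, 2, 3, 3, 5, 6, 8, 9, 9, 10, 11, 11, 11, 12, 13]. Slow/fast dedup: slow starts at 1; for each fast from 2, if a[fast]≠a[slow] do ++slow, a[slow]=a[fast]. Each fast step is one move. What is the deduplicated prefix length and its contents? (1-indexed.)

length 11; prefix = [1, 2, 3, 5, 6, 8, 9, 10, 11, 12, 13]

slow=1 fast=2: a[fast]=2≠a[slow]=1 write a[2]=2, slow++,fast++
slow=2 fast=3: a[fast]=3≠a[slow]=2 write a[3]=3, slow++,fast++
slow=3 fast=4: a[fast]=3=a[slow] dup, fast++
slow=3 fast=5: a[fast]=5≠a[slow]=3 write a[4]=5, slow++,fast++
slow=4 fast=6: a[fast]=6≠a[slow]=5 write a[5]=6, slow++,fast++
slow=5 fast=7: a[fast]=8≠a[slow]=6 write a[6]=8, slow++,fast++
slow=6 fast=8: a[fast]=9≠a[slow]=8 write a[7]=9, slow++,fast++
slow=7 fast=9: a[fast]=9=a[slow] dup, fast++
slow=7 fast=10: a[fast]=10≠a[slow]=9 write a[8]=10, slow++,fast++
slow=8 fast=11: a[fast]=11≠a[slow]=10 write a[9]=11, slow++,fast++
slow=9 fast=12: a[fast]=11=a[slow] dup, fast++
slow=9 fast=13: a[fast]=11=a[slow] dup, fast++
slow=9 fast=14: a[fast]=12≠a[slow]=11 write a[10]=12, slow++,fast++
slow=10 fast=15: a[fast]=13≠a[slow]=12 write a[11]=13, slow++,fast++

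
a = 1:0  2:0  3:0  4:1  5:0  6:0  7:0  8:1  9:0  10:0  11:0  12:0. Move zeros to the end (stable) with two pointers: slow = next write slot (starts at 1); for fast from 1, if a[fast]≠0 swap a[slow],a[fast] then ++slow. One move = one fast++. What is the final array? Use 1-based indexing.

[1, 1, 0, 0, 0, 0, 0, 0, 0, 0, 0, 0]

(s=1,f=1) a[fast]=0 → fast++
(s=1,f=2) a[fast]=0 → fast++
(s=1,f=3) a[fast]=0 → fast++
(s=1,f=4) a[fast]=1≠0 swap→a[1]=1 → slow++,fast++
(s=2,f=5) a[fast]=0 → fast++
(s=2,f=6) a[fast]=0 → fast++
(s=2,f=7) a[fast]=0 → fast++
(s=2,f=8) a[fast]=1≠0 swap→a[2]=1 → slow++,fast++
(s=3,f=9) a[fast]=0 → fast++
(s=3,f=10) a[fast]=0 → fast++
(s=3,f=11) a[fast]=0 → fast++
(s=3,f=12) a[fast]=0 → fast++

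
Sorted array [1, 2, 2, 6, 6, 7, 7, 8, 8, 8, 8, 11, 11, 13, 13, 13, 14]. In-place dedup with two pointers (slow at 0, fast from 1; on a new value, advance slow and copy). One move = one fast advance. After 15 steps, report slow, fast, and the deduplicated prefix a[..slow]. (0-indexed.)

slow=0 fast=1: a[fast]=2≠a[slow]=1 write a[1]=2, slow++,fast++
slow=1 fast=2: a[fast]=2=a[slow] dup, fast++
slow=1 fast=3: a[fast]=6≠a[slow]=2 write a[2]=6, slow++,fast++
slow=2 fast=4: a[fast]=6=a[slow] dup, fast++
slow=2 fast=5: a[fast]=7≠a[slow]=6 write a[3]=7, slow++,fast++
slow=3 fast=6: a[fast]=7=a[slow] dup, fast++
slow=3 fast=7: a[fast]=8≠a[slow]=7 write a[4]=8, slow++,fast++
slow=4 fast=8: a[fast]=8=a[slow] dup, fast++
slow=4 fast=9: a[fast]=8=a[slow] dup, fast++
slow=4 fast=10: a[fast]=8=a[slow] dup, fast++
slow=4 fast=11: a[fast]=11≠a[slow]=8 write a[5]=11, slow++,fast++
slow=5 fast=12: a[fast]=11=a[slow] dup, fast++
slow=5 fast=13: a[fast]=13≠a[slow]=11 write a[6]=13, slow++,fast++
slow=6 fast=14: a[fast]=13=a[slow] dup, fast++
slow=6 fast=15: a[fast]=13=a[slow] dup, fast++

slow=6, fast=16, prefix=[1, 2, 6, 7, 8, 11, 13]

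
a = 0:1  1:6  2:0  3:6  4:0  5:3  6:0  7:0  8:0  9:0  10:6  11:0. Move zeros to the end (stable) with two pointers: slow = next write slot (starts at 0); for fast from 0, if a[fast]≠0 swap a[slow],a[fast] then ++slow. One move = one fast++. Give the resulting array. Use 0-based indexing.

(s=0,f=0) a[fast]=1≠0 swap→a[0]=1 → slow++,fast++
(s=1,f=1) a[fast]=6≠0 swap→a[1]=6 → slow++,fast++
(s=2,f=2) a[fast]=0 → fast++
(s=2,f=3) a[fast]=6≠0 swap→a[2]=6 → slow++,fast++
(s=3,f=4) a[fast]=0 → fast++
(s=3,f=5) a[fast]=3≠0 swap→a[3]=3 → slow++,fast++
(s=4,f=6) a[fast]=0 → fast++
(s=4,f=7) a[fast]=0 → fast++
(s=4,f=8) a[fast]=0 → fast++
(s=4,f=9) a[fast]=0 → fast++
(s=4,f=10) a[fast]=6≠0 swap→a[4]=6 → slow++,fast++
(s=5,f=11) a[fast]=0 → fast++

[1, 6, 6, 3, 6, 0, 0, 0, 0, 0, 0, 0]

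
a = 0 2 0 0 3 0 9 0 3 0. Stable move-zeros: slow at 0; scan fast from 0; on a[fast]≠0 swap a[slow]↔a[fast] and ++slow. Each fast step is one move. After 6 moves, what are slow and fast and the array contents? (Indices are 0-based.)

slow=2, fast=6, a=[2, 3, 0, 0, 0, 0, 9, 0, 3, 0]

slow=0 fast=0: a[fast]=0, fast++
slow=0 fast=1: a[fast]=2≠0 swap→a[0]=2, slow++,fast++
slow=1 fast=2: a[fast]=0, fast++
slow=1 fast=3: a[fast]=0, fast++
slow=1 fast=4: a[fast]=3≠0 swap→a[1]=3, slow++,fast++
slow=2 fast=5: a[fast]=0, fast++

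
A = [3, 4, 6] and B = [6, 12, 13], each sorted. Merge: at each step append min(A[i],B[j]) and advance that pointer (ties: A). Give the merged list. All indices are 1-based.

[3, 4, 6, 6, 12, 13]

i=1 j=1: A[i]=3<=B[j]=6 take 3, i++
i=2 j=1: A[i]=4<=B[j]=6 take 4, i++
i=3 j=1: A[i]=6<=B[j]=6 take 6, i++
i=4 j=1: A done, take B[j]=6, j++
i=4 j=2: A done, take B[j]=12, j++
i=4 j=3: A done, take B[j]=13, j++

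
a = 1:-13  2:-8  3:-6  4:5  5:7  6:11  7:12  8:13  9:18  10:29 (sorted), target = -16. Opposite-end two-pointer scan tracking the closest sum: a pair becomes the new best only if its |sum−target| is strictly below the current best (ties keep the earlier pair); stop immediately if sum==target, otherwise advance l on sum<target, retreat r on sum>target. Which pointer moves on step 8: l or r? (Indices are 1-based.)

l

[1,10] -13+29=16 d=32 * → r--
[1,9] -13+18=5 d=21 * → r--
[1,8] -13+13=0 d=16 * → r--
[1,7] -13+12=-1 d=15 * → r--
[1,6] -13+11=-2 d=14 * → r--
[1,5] -13+7=-6 d=10 * → r--
[1,4] -13+5=-8 d=8 * → r--
[1,3] -13+-6=-19 d=3 * → l++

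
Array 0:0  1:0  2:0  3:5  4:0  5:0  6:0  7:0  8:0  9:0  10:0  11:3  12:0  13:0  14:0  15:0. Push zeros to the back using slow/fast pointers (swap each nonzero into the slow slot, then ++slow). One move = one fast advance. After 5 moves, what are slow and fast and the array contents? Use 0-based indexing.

(s=0,f=0) a[fast]=0 → fast++
(s=0,f=1) a[fast]=0 → fast++
(s=0,f=2) a[fast]=0 → fast++
(s=0,f=3) a[fast]=5≠0 swap→a[0]=5 → slow++,fast++
(s=1,f=4) a[fast]=0 → fast++

slow=1, fast=5, a=[5, 0, 0, 0, 0, 0, 0, 0, 0, 0, 0, 3, 0, 0, 0, 0]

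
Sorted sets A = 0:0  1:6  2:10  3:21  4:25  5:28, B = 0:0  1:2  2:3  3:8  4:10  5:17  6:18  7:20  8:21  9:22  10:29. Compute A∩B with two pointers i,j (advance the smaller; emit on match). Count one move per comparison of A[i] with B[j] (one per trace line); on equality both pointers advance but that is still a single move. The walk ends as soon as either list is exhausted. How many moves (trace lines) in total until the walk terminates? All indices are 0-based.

13 moves

i=0 j=0: 0==0 emit, i++,j++
i=1 j=1: 6>2, j++
i=1 j=2: 6>3, j++
i=1 j=3: 6<8, i++
i=2 j=3: 10>8, j++
i=2 j=4: 10==10 emit, i++,j++
i=3 j=5: 21>17, j++
i=3 j=6: 21>18, j++
i=3 j=7: 21>20, j++
i=3 j=8: 21==21 emit, i++,j++
i=4 j=9: 25>22, j++
i=4 j=10: 25<29, i++
i=5 j=10: 28<29, i++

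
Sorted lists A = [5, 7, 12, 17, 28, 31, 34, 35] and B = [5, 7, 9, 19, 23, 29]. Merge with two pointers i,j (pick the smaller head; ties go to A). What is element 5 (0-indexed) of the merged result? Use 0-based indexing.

i=0 j=0: A[i]=5<=B[j]=5 take 5, i++
i=1 j=0: A[i]=7>B[j]=5 take 5, j++
i=1 j=1: A[i]=7<=B[j]=7 take 7, i++
i=2 j=1: A[i]=12>B[j]=7 take 7, j++
i=2 j=2: A[i]=12>B[j]=9 take 9, j++
i=2 j=3: A[i]=12<=B[j]=19 take 12, i++
i=3 j=3: A[i]=17<=B[j]=19 take 17, i++
i=4 j=3: A[i]=28>B[j]=19 take 19, j++
i=4 j=4: A[i]=28>B[j]=23 take 23, j++
i=4 j=5: A[i]=28<=B[j]=29 take 28, i++
i=5 j=5: A[i]=31>B[j]=29 take 29, j++
i=5 j=6: B done, take A[i]=31, i++
i=6 j=6: B done, take A[i]=34, i++
i=7 j=6: B done, take A[i]=35, i++

merged[5] = 12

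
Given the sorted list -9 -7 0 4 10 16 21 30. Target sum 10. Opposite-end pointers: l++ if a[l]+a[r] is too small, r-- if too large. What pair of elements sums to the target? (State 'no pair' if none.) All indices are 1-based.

[1,8] -9+30=21 >10 → r--
[1,7] -9+21=12 >10 → r--
[1,6] -9+16=7 <10 → l++
[2,6] -7+16=9 <10 → l++
[3,6] 0+16=16 >10 → r--
[3,5] 0+10=10 → found

(0, 10)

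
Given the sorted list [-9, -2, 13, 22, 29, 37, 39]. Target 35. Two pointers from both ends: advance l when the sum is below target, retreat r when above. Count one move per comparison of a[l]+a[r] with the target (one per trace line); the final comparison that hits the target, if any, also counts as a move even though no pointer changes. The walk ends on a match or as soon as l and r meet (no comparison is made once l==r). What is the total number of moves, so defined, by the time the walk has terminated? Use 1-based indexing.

3 moves

l=1 r=7: -9+39=30 <35, l++
l=2 r=7: -2+39=37 >35, r--
l=2 r=6: -2+37=35, found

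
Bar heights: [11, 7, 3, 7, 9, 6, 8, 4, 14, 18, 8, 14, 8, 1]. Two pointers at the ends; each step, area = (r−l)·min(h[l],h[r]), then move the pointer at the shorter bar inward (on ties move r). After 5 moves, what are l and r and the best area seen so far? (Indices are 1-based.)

l=4, r=12, best area=121

l=1 r=14: min(11,1)*13=13 best=13 *, r--
l=1 r=13: min(11,8)*12=96 best=96 *, r--
l=1 r=12: min(11,14)*11=121 best=121 *, l++
l=2 r=12: min(7,14)*10=70 best=121, l++
l=3 r=12: min(3,14)*9=27 best=121, l++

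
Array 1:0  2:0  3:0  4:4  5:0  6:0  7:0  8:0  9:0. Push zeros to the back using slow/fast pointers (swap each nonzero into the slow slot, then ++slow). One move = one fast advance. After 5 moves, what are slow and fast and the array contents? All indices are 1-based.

slow=1 fast=1: a[fast]=0, fast++
slow=1 fast=2: a[fast]=0, fast++
slow=1 fast=3: a[fast]=0, fast++
slow=1 fast=4: a[fast]=4≠0 swap→a[1]=4, slow++,fast++
slow=2 fast=5: a[fast]=0, fast++

slow=2, fast=6, a=[4, 0, 0, 0, 0, 0, 0, 0, 0]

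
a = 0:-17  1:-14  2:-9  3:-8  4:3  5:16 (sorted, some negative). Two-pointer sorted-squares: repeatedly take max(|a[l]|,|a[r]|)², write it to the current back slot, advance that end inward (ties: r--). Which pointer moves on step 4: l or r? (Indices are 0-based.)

l

l=0 r=5: |-17|>|16| out[5]=289, l++
l=1 r=5: |-14|<=|16| out[4]=256, r--
l=1 r=4: |-14|>|3| out[3]=196, l++
l=2 r=4: |-9|>|3| out[2]=81, l++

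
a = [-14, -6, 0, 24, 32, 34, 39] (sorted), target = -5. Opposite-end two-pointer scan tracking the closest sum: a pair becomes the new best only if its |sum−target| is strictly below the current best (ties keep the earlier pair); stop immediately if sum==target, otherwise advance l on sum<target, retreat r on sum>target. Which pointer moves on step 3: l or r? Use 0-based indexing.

r

[0,6] -14+39=25 d=30 * → r--
[0,5] -14+34=20 d=25 * → r--
[0,4] -14+32=18 d=23 * → r--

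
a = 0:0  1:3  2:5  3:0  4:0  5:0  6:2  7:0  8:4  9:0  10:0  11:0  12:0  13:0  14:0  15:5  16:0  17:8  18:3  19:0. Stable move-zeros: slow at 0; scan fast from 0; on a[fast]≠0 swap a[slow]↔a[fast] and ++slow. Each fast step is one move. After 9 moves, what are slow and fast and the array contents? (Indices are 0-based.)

slow=0 fast=0: a[fast]=0, fast++
slow=0 fast=1: a[fast]=3≠0 swap→a[0]=3, slow++,fast++
slow=1 fast=2: a[fast]=5≠0 swap→a[1]=5, slow++,fast++
slow=2 fast=3: a[fast]=0, fast++
slow=2 fast=4: a[fast]=0, fast++
slow=2 fast=5: a[fast]=0, fast++
slow=2 fast=6: a[fast]=2≠0 swap→a[2]=2, slow++,fast++
slow=3 fast=7: a[fast]=0, fast++
slow=3 fast=8: a[fast]=4≠0 swap→a[3]=4, slow++,fast++

slow=4, fast=9, a=[3, 5, 2, 4, 0, 0, 0, 0, 0, 0, 0, 0, 0, 0, 0, 5, 0, 8, 3, 0]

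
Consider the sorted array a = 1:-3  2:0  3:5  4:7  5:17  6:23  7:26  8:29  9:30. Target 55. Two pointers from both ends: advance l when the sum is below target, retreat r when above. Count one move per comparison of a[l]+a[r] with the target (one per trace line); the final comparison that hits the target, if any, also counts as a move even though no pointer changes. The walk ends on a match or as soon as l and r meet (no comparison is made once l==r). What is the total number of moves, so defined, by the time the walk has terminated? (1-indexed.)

8 moves

l=1 r=9: -3+30=27 <55, l++
l=2 r=9: 0+30=30 <55, l++
l=3 r=9: 5+30=35 <55, l++
l=4 r=9: 7+30=37 <55, l++
l=5 r=9: 17+30=47 <55, l++
l=6 r=9: 23+30=53 <55, l++
l=7 r=9: 26+30=56 >55, r--
l=7 r=8: 26+29=55, found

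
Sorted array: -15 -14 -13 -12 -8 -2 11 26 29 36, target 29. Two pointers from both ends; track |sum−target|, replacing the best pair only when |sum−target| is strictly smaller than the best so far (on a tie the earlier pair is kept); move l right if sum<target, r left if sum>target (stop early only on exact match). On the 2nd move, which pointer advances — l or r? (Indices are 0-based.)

[0,9] -15+36=21 d=8 * → l++
[1,9] -14+36=22 d=7 * → l++

l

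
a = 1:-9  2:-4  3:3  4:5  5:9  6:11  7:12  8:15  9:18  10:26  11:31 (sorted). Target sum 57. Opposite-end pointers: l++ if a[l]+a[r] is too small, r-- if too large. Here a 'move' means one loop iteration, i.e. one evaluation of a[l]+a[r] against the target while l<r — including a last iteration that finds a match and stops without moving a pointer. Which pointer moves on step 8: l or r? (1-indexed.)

[1,11] -9+31=22 <57 → l++
[2,11] -4+31=27 <57 → l++
[3,11] 3+31=34 <57 → l++
[4,11] 5+31=36 <57 → l++
[5,11] 9+31=40 <57 → l++
[6,11] 11+31=42 <57 → l++
[7,11] 12+31=43 <57 → l++
[8,11] 15+31=46 <57 → l++

l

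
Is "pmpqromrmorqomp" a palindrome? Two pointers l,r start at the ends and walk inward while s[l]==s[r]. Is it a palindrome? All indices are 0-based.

not a palindrome (mismatch at 2,12)

[0,14] 'p'=='p' → l++,r--
[1,13] 'm'=='m' → l++,r--
[2,12] 'p'!='o' → stop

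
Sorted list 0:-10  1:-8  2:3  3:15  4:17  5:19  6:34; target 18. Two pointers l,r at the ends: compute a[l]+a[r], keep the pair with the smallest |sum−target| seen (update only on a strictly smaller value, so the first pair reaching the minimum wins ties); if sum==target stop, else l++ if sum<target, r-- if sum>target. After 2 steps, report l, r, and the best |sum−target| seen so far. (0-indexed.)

[0,6] -10+34=24 d=6 * → r--
[0,5] -10+19=9 d=9 → l++

l=1, r=5, best |Δ|=6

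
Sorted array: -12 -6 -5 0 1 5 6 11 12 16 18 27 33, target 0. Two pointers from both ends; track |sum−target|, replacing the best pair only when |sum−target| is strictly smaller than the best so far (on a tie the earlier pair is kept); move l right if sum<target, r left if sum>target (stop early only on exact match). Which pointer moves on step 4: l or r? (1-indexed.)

l=1 r=13: -12+33=21 d=21 *, r--
l=1 r=12: -12+27=15 d=15 *, r--
l=1 r=11: -12+18=6 d=6 *, r--
l=1 r=10: -12+16=4 d=4 *, r--

r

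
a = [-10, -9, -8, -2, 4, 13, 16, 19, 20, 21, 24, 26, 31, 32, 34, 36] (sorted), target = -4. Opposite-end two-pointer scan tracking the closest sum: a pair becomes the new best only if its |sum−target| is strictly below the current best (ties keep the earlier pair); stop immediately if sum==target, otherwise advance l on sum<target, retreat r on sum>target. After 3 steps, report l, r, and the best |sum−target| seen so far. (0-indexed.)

l=0, r=12, best |Δ|=26

[0,15] -10+36=26 d=30 * → r--
[0,14] -10+34=24 d=28 * → r--
[0,13] -10+32=22 d=26 * → r--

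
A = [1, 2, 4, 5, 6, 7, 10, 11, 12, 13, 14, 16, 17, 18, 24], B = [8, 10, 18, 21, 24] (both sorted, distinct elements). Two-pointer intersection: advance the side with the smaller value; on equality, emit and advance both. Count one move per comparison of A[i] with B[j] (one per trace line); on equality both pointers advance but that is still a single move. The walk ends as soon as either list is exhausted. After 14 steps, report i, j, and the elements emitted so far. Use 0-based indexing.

i=0 j=0: 1<8, i++
i=1 j=0: 2<8, i++
i=2 j=0: 4<8, i++
i=3 j=0: 5<8, i++
i=4 j=0: 6<8, i++
i=5 j=0: 7<8, i++
i=6 j=0: 10>8, j++
i=6 j=1: 10==10 emit, i++,j++
i=7 j=2: 11<18, i++
i=8 j=2: 12<18, i++
i=9 j=2: 13<18, i++
i=10 j=2: 14<18, i++
i=11 j=2: 16<18, i++
i=12 j=2: 17<18, i++

i=13, j=2, emitted=[10]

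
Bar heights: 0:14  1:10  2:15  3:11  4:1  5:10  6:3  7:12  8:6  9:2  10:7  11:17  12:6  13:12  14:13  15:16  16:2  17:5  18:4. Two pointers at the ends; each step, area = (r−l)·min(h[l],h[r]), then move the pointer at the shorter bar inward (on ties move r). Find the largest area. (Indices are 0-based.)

l=0 r=18: min(14,4)*18=72 best=72 *, r--
l=0 r=17: min(14,5)*17=85 best=85 *, r--
l=0 r=16: min(14,2)*16=32 best=85, r--
l=0 r=15: min(14,16)*15=210 best=210 *, l++
l=1 r=15: min(10,16)*14=140 best=210, l++
l=2 r=15: min(15,16)*13=195 best=210, l++
l=3 r=15: min(11,16)*12=132 best=210, l++
l=4 r=15: min(1,16)*11=11 best=210, l++
l=5 r=15: min(10,16)*10=100 best=210, l++
l=6 r=15: min(3,16)*9=27 best=210, l++
l=7 r=15: min(12,16)*8=96 best=210, l++
l=8 r=15: min(6,16)*7=42 best=210, l++
l=9 r=15: min(2,16)*6=12 best=210, l++
l=10 r=15: min(7,16)*5=35 best=210, l++
l=11 r=15: min(17,16)*4=64 best=210, r--
l=11 r=14: min(17,13)*3=39 best=210, r--
l=11 r=13: min(17,12)*2=24 best=210, r--
l=11 r=12: min(17,6)*1=6 best=210, r--

max area = 210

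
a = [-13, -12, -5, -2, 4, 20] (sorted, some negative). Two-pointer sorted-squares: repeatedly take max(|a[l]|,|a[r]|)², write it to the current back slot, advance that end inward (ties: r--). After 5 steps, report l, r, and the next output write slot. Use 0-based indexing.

l=0 r=5: |-13|<=|20| out[5]=400, r--
l=0 r=4: |-13|>|4| out[4]=169, l++
l=1 r=4: |-12|>|4| out[3]=144, l++
l=2 r=4: |-5|>|4| out[2]=25, l++
l=3 r=4: |-2|<=|4| out[1]=16, r--

l=3, r=3, next write slot=0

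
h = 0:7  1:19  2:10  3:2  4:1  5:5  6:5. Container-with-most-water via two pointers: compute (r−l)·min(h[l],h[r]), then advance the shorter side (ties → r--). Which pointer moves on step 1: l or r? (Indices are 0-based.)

l=0 r=6: min(7,5)*6=30 best=30 *, r--

r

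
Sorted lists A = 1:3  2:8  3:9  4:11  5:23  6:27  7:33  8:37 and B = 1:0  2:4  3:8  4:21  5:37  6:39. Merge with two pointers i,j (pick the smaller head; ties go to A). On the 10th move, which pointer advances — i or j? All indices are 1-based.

i

[i=1,j=1] A[i]=3>B[j]=0 take 0 → j++
[i=1,j=2] A[i]=3<=B[j]=4 take 3 → i++
[i=2,j=2] A[i]=8>B[j]=4 take 4 → j++
[i=2,j=3] A[i]=8<=B[j]=8 take 8 → i++
[i=3,j=3] A[i]=9>B[j]=8 take 8 → j++
[i=3,j=4] A[i]=9<=B[j]=21 take 9 → i++
[i=4,j=4] A[i]=11<=B[j]=21 take 11 → i++
[i=5,j=4] A[i]=23>B[j]=21 take 21 → j++
[i=5,j=5] A[i]=23<=B[j]=37 take 23 → i++
[i=6,j=5] A[i]=27<=B[j]=37 take 27 → i++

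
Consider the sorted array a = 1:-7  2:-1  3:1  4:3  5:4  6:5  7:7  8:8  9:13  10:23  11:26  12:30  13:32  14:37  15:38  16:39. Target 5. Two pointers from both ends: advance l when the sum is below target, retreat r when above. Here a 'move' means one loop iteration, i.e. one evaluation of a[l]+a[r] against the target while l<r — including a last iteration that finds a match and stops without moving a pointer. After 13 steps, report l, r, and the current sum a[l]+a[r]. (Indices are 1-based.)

l=3, r=5, sum=5

l=1 r=16: -7+39=32 >5, r--
l=1 r=15: -7+38=31 >5, r--
l=1 r=14: -7+37=30 >5, r--
l=1 r=13: -7+32=25 >5, r--
l=1 r=12: -7+30=23 >5, r--
l=1 r=11: -7+26=19 >5, r--
l=1 r=10: -7+23=16 >5, r--
l=1 r=9: -7+13=6 >5, r--
l=1 r=8: -7+8=1 <5, l++
l=2 r=8: -1+8=7 >5, r--
l=2 r=7: -1+7=6 >5, r--
l=2 r=6: -1+5=4 <5, l++
l=3 r=6: 1+5=6 >5, r--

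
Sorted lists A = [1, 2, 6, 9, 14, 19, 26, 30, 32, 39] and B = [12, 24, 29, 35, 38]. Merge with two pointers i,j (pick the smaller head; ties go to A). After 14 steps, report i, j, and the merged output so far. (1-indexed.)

[i=1,j=1] A[i]=1<=B[j]=12 take 1 → i++
[i=2,j=1] A[i]=2<=B[j]=12 take 2 → i++
[i=3,j=1] A[i]=6<=B[j]=12 take 6 → i++
[i=4,j=1] A[i]=9<=B[j]=12 take 9 → i++
[i=5,j=1] A[i]=14>B[j]=12 take 12 → j++
[i=5,j=2] A[i]=14<=B[j]=24 take 14 → i++
[i=6,j=2] A[i]=19<=B[j]=24 take 19 → i++
[i=7,j=2] A[i]=26>B[j]=24 take 24 → j++
[i=7,j=3] A[i]=26<=B[j]=29 take 26 → i++
[i=8,j=3] A[i]=30>B[j]=29 take 29 → j++
[i=8,j=4] A[i]=30<=B[j]=35 take 30 → i++
[i=9,j=4] A[i]=32<=B[j]=35 take 32 → i++
[i=10,j=4] A[i]=39>B[j]=35 take 35 → j++
[i=10,j=5] A[i]=39>B[j]=38 take 38 → j++

i=10, j=6, merged so far=[1, 2, 6, 9, 12, 14, 19, 24, 26, 29, 30, 32, 35, 38]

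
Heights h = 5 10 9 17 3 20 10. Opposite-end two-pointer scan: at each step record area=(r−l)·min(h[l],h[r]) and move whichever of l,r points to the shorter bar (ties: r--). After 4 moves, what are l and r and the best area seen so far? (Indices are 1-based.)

[1,7] min(5,10)*6=30 best=30 * → l++
[2,7] min(10,10)*5=50 best=50 * → r--
[2,6] min(10,20)*4=40 best=50 → l++
[3,6] min(9,20)*3=27 best=50 → l++

l=4, r=6, best area=50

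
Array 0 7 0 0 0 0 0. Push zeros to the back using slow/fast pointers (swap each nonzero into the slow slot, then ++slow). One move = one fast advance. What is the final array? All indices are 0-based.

(s=0,f=0) a[fast]=0 → fast++
(s=0,f=1) a[fast]=7≠0 swap→a[0]=7 → slow++,fast++
(s=1,f=2) a[fast]=0 → fast++
(s=1,f=3) a[fast]=0 → fast++
(s=1,f=4) a[fast]=0 → fast++
(s=1,f=5) a[fast]=0 → fast++
(s=1,f=6) a[fast]=0 → fast++

[7, 0, 0, 0, 0, 0, 0]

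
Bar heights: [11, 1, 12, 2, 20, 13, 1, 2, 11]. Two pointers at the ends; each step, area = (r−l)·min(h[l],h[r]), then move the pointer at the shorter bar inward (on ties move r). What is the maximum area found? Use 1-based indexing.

l=1 r=9: min(11,11)*8=88 best=88 *, r--
l=1 r=8: min(11,2)*7=14 best=88, r--
l=1 r=7: min(11,1)*6=6 best=88, r--
l=1 r=6: min(11,13)*5=55 best=88, l++
l=2 r=6: min(1,13)*4=4 best=88, l++
l=3 r=6: min(12,13)*3=36 best=88, l++
l=4 r=6: min(2,13)*2=4 best=88, l++
l=5 r=6: min(20,13)*1=13 best=88, r--

max area = 88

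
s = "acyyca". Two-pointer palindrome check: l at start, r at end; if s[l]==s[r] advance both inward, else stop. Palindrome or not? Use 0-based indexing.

palindrome

[0,5] 'a'=='a' → l++,r--
[1,4] 'c'=='c' → l++,r--
[2,3] 'y'=='y' → l++,r--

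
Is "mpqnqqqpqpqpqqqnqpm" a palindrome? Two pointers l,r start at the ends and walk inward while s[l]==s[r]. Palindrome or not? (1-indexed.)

[1,19] 'm'=='m' → l++,r--
[2,18] 'p'=='p' → l++,r--
[3,17] 'q'=='q' → l++,r--
[4,16] 'n'=='n' → l++,r--
[5,15] 'q'=='q' → l++,r--
[6,14] 'q'=='q' → l++,r--
[7,13] 'q'=='q' → l++,r--
[8,12] 'p'=='p' → l++,r--
[9,11] 'q'=='q' → l++,r--

palindrome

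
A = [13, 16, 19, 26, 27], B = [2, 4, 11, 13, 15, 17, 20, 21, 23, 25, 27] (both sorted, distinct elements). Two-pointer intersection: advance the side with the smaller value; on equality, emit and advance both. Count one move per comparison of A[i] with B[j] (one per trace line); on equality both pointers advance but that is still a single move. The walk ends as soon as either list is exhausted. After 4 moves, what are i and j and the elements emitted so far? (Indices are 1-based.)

[i=1,j=1] 13>2 → j++
[i=1,j=2] 13>4 → j++
[i=1,j=3] 13>11 → j++
[i=1,j=4] 13==13 emit → i++,j++

i=2, j=5, emitted=[13]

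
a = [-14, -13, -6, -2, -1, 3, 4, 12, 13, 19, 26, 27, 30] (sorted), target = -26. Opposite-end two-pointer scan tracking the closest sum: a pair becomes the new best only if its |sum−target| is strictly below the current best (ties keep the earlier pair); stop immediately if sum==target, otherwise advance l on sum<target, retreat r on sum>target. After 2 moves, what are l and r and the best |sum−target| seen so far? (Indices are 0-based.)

[0,12] -14+30=16 d=42 * → r--
[0,11] -14+27=13 d=39 * → r--

l=0, r=10, best |Δ|=39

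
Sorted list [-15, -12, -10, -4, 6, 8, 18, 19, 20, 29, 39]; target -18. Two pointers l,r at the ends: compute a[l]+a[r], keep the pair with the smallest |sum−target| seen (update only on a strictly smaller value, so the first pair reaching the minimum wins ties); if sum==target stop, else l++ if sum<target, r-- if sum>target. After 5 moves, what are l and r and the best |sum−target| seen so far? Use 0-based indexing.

[0,10] -15+39=24 d=42 * → r--
[0,9] -15+29=14 d=32 * → r--
[0,8] -15+20=5 d=23 * → r--
[0,7] -15+19=4 d=22 * → r--
[0,6] -15+18=3 d=21 * → r--

l=0, r=5, best |Δ|=21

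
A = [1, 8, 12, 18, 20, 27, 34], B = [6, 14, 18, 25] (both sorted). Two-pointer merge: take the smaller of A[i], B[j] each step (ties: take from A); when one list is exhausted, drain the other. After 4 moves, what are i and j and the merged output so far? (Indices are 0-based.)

i=3, j=1, merged so far=[1, 6, 8, 12]

[i=0,j=0] A[i]=1<=B[j]=6 take 1 → i++
[i=1,j=0] A[i]=8>B[j]=6 take 6 → j++
[i=1,j=1] A[i]=8<=B[j]=14 take 8 → i++
[i=2,j=1] A[i]=12<=B[j]=14 take 12 → i++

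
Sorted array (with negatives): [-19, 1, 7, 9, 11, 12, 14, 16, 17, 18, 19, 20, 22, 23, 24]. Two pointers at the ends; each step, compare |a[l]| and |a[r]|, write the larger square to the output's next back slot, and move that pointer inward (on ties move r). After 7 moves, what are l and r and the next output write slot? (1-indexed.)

l=1 r=15: |-19|<=|24| out[15]=576, r--
l=1 r=14: |-19|<=|23| out[14]=529, r--
l=1 r=13: |-19|<=|22| out[13]=484, r--
l=1 r=12: |-19|<=|20| out[12]=400, r--
l=1 r=11: |-19|<=|19| out[11]=361, r--
l=1 r=10: |-19|>|18| out[10]=361, l++
l=2 r=10: |1|<=|18| out[9]=324, r--

l=2, r=9, next write slot=8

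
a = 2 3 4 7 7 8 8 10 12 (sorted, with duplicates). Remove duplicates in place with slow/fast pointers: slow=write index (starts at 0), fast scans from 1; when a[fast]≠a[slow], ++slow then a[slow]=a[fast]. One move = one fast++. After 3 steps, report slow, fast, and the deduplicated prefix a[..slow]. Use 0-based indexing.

slow=0 fast=1: a[fast]=3≠a[slow]=2 write a[1]=3, slow++,fast++
slow=1 fast=2: a[fast]=4≠a[slow]=3 write a[2]=4, slow++,fast++
slow=2 fast=3: a[fast]=7≠a[slow]=4 write a[3]=7, slow++,fast++

slow=3, fast=4, prefix=[2, 3, 4, 7]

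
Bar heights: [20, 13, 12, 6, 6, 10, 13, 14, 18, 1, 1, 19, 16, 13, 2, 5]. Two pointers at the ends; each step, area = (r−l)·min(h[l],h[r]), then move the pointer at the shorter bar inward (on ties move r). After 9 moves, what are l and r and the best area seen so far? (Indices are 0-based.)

l=0, r=6, best area=209

l=0 r=15: min(20,5)*15=75 best=75 *, r--
l=0 r=14: min(20,2)*14=28 best=75, r--
l=0 r=13: min(20,13)*13=169 best=169 *, r--
l=0 r=12: min(20,16)*12=192 best=192 *, r--
l=0 r=11: min(20,19)*11=209 best=209 *, r--
l=0 r=10: min(20,1)*10=10 best=209, r--
l=0 r=9: min(20,1)*9=9 best=209, r--
l=0 r=8: min(20,18)*8=144 best=209, r--
l=0 r=7: min(20,14)*7=98 best=209, r--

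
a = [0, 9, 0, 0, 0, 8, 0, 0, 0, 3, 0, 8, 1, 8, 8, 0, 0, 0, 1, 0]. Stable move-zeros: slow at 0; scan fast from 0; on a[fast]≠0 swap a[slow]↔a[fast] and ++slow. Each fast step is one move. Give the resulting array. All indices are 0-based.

slow=0 fast=0: a[fast]=0, fast++
slow=0 fast=1: a[fast]=9≠0 swap→a[0]=9, slow++,fast++
slow=1 fast=2: a[fast]=0, fast++
slow=1 fast=3: a[fast]=0, fast++
slow=1 fast=4: a[fast]=0, fast++
slow=1 fast=5: a[fast]=8≠0 swap→a[1]=8, slow++,fast++
slow=2 fast=6: a[fast]=0, fast++
slow=2 fast=7: a[fast]=0, fast++
slow=2 fast=8: a[fast]=0, fast++
slow=2 fast=9: a[fast]=3≠0 swap→a[2]=3, slow++,fast++
slow=3 fast=10: a[fast]=0, fast++
slow=3 fast=11: a[fast]=8≠0 swap→a[3]=8, slow++,fast++
slow=4 fast=12: a[fast]=1≠0 swap→a[4]=1, slow++,fast++
slow=5 fast=13: a[fast]=8≠0 swap→a[5]=8, slow++,fast++
slow=6 fast=14: a[fast]=8≠0 swap→a[6]=8, slow++,fast++
slow=7 fast=15: a[fast]=0, fast++
slow=7 fast=16: a[fast]=0, fast++
slow=7 fast=17: a[fast]=0, fast++
slow=7 fast=18: a[fast]=1≠0 swap→a[7]=1, slow++,fast++
slow=8 fast=19: a[fast]=0, fast++

[9, 8, 3, 8, 1, 8, 8, 1, 0, 0, 0, 0, 0, 0, 0, 0, 0, 0, 0, 0]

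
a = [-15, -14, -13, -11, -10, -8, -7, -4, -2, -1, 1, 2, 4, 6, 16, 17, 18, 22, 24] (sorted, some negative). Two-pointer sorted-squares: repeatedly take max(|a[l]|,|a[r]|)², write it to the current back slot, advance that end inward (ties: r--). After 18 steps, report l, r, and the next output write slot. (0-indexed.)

[0,18] |-15|<=|24| out[18]=576 → r--
[0,17] |-15|<=|22| out[17]=484 → r--
[0,16] |-15|<=|18| out[16]=324 → r--
[0,15] |-15|<=|17| out[15]=289 → r--
[0,14] |-15|<=|16| out[14]=256 → r--
[0,13] |-15|>|6| out[13]=225 → l++
[1,13] |-14|>|6| out[12]=196 → l++
[2,13] |-13|>|6| out[11]=169 → l++
[3,13] |-11|>|6| out[10]=121 → l++
[4,13] |-10|>|6| out[9]=100 → l++
[5,13] |-8|>|6| out[8]=64 → l++
[6,13] |-7|>|6| out[7]=49 → l++
[7,13] |-4|<=|6| out[6]=36 → r--
[7,12] |-4|<=|4| out[5]=16 → r--
[7,11] |-4|>|2| out[4]=16 → l++
[8,11] |-2|<=|2| out[3]=4 → r--
[8,10] |-2|>|1| out[2]=4 → l++
[9,10] |-1|<=|1| out[1]=1 → r--

l=9, r=9, next write slot=0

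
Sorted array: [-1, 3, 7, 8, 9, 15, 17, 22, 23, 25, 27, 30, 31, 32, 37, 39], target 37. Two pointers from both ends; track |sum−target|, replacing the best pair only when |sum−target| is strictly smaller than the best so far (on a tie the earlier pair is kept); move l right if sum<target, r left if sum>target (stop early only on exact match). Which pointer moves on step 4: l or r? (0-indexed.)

l

[0,15] -1+39=38 d=1 * → r--
[0,14] -1+37=36 d=1 → l++
[1,14] 3+37=40 d=3 → r--
[1,13] 3+32=35 d=2 → l++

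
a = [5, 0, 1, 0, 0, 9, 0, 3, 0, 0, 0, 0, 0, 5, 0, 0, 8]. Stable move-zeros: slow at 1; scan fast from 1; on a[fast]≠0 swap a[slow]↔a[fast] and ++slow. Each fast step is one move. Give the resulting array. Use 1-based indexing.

slow=1 fast=1: a[fast]=5≠0 swap→a[1]=5, slow++,fast++
slow=2 fast=2: a[fast]=0, fast++
slow=2 fast=3: a[fast]=1≠0 swap→a[2]=1, slow++,fast++
slow=3 fast=4: a[fast]=0, fast++
slow=3 fast=5: a[fast]=0, fast++
slow=3 fast=6: a[fast]=9≠0 swap→a[3]=9, slow++,fast++
slow=4 fast=7: a[fast]=0, fast++
slow=4 fast=8: a[fast]=3≠0 swap→a[4]=3, slow++,fast++
slow=5 fast=9: a[fast]=0, fast++
slow=5 fast=10: a[fast]=0, fast++
slow=5 fast=11: a[fast]=0, fast++
slow=5 fast=12: a[fast]=0, fast++
slow=5 fast=13: a[fast]=0, fast++
slow=5 fast=14: a[fast]=5≠0 swap→a[5]=5, slow++,fast++
slow=6 fast=15: a[fast]=0, fast++
slow=6 fast=16: a[fast]=0, fast++
slow=6 fast=17: a[fast]=8≠0 swap→a[6]=8, slow++,fast++

[5, 1, 9, 3, 5, 8, 0, 0, 0, 0, 0, 0, 0, 0, 0, 0, 0]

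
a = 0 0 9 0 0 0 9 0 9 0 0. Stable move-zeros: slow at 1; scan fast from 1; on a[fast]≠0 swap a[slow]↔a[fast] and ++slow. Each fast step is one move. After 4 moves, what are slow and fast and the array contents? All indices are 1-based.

slow=2, fast=5, a=[9, 0, 0, 0, 0, 0, 9, 0, 9, 0, 0]

slow=1 fast=1: a[fast]=0, fast++
slow=1 fast=2: a[fast]=0, fast++
slow=1 fast=3: a[fast]=9≠0 swap→a[1]=9, slow++,fast++
slow=2 fast=4: a[fast]=0, fast++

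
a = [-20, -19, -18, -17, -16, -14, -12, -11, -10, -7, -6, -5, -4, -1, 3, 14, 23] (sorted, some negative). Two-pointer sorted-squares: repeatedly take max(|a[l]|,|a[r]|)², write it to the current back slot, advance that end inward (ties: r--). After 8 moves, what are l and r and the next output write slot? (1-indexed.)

[1,17] |-20|<=|23| out[17]=529 → r--
[1,16] |-20|>|14| out[16]=400 → l++
[2,16] |-19|>|14| out[15]=361 → l++
[3,16] |-18|>|14| out[14]=324 → l++
[4,16] |-17|>|14| out[13]=289 → l++
[5,16] |-16|>|14| out[12]=256 → l++
[6,16] |-14|<=|14| out[11]=196 → r--
[6,15] |-14|>|3| out[10]=196 → l++

l=7, r=15, next write slot=9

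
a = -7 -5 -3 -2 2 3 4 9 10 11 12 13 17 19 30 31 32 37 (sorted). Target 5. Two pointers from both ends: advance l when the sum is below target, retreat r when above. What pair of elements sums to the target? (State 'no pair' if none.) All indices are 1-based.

l=1 r=18: -7+37=30 >5, r--
l=1 r=17: -7+32=25 >5, r--
l=1 r=16: -7+31=24 >5, r--
l=1 r=15: -7+30=23 >5, r--
l=1 r=14: -7+19=12 >5, r--
l=1 r=13: -7+17=10 >5, r--
l=1 r=12: -7+13=6 >5, r--
l=1 r=11: -7+12=5, found

(-7, 12)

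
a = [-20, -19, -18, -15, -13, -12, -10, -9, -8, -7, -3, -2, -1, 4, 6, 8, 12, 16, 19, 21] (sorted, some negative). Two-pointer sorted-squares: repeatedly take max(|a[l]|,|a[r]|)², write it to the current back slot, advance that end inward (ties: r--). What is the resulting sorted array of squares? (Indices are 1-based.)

[1,20] |-20|<=|21| out[20]=441 → r--
[1,19] |-20|>|19| out[19]=400 → l++
[2,19] |-19|<=|19| out[18]=361 → r--
[2,18] |-19|>|16| out[17]=361 → l++
[3,18] |-18|>|16| out[16]=324 → l++
[4,18] |-15|<=|16| out[15]=256 → r--
[4,17] |-15|>|12| out[14]=225 → l++
[5,17] |-13|>|12| out[13]=169 → l++
[6,17] |-12|<=|12| out[12]=144 → r--
[6,16] |-12|>|8| out[11]=144 → l++
[7,16] |-10|>|8| out[10]=100 → l++
[8,16] |-9|>|8| out[9]=81 → l++
[9,16] |-8|<=|8| out[8]=64 → r--
[9,15] |-8|>|6| out[7]=64 → l++
[10,15] |-7|>|6| out[6]=49 → l++
[11,15] |-3|<=|6| out[5]=36 → r--
[11,14] |-3|<=|4| out[4]=16 → r--
[11,13] |-3|>|-1| out[3]=9 → l++
[12,13] |-2|>|-1| out[2]=4 → l++
[13,13] |-1|<=|-1| out[1]=1 → r--

[1, 4, 9, 16, 36, 49, 64, 64, 81, 100, 144, 144, 169, 225, 256, 324, 361, 361, 400, 441]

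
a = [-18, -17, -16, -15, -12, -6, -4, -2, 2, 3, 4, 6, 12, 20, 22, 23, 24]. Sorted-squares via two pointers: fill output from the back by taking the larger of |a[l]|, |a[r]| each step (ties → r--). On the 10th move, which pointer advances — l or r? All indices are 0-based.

l

[0,16] |-18|<=|24| out[16]=576 → r--
[0,15] |-18|<=|23| out[15]=529 → r--
[0,14] |-18|<=|22| out[14]=484 → r--
[0,13] |-18|<=|20| out[13]=400 → r--
[0,12] |-18|>|12| out[12]=324 → l++
[1,12] |-17|>|12| out[11]=289 → l++
[2,12] |-16|>|12| out[10]=256 → l++
[3,12] |-15|>|12| out[9]=225 → l++
[4,12] |-12|<=|12| out[8]=144 → r--
[4,11] |-12|>|6| out[7]=144 → l++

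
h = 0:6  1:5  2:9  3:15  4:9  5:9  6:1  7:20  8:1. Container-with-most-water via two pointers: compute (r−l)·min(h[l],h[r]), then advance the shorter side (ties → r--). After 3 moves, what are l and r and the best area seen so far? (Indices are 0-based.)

l=2, r=7, best area=42

l=0 r=8: min(6,1)*8=8 best=8 *, r--
l=0 r=7: min(6,20)*7=42 best=42 *, l++
l=1 r=7: min(5,20)*6=30 best=42, l++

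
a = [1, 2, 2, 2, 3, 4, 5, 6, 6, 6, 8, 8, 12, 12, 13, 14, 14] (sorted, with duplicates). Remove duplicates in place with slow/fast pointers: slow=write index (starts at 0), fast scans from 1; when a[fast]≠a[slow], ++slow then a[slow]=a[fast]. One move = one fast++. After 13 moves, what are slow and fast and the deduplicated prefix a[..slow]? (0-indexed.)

(s=0,f=1) a[fast]=2≠a[slow]=1 write a[1]=2 → slow++,fast++
(s=1,f=2) a[fast]=2=a[slow] dup → fast++
(s=1,f=3) a[fast]=2=a[slow] dup → fast++
(s=1,f=4) a[fast]=3≠a[slow]=2 write a[2]=3 → slow++,fast++
(s=2,f=5) a[fast]=4≠a[slow]=3 write a[3]=4 → slow++,fast++
(s=3,f=6) a[fast]=5≠a[slow]=4 write a[4]=5 → slow++,fast++
(s=4,f=7) a[fast]=6≠a[slow]=5 write a[5]=6 → slow++,fast++
(s=5,f=8) a[fast]=6=a[slow] dup → fast++
(s=5,f=9) a[fast]=6=a[slow] dup → fast++
(s=5,f=10) a[fast]=8≠a[slow]=6 write a[6]=8 → slow++,fast++
(s=6,f=11) a[fast]=8=a[slow] dup → fast++
(s=6,f=12) a[fast]=12≠a[slow]=8 write a[7]=12 → slow++,fast++
(s=7,f=13) a[fast]=12=a[slow] dup → fast++

slow=7, fast=14, prefix=[1, 2, 3, 4, 5, 6, 8, 12]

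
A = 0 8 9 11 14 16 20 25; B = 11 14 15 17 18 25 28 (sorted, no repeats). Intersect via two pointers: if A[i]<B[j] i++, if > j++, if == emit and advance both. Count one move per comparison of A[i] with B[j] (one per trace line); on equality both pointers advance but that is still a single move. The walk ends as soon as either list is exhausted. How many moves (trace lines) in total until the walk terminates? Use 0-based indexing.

11 moves

i=0 j=0: 0<11, i++
i=1 j=0: 8<11, i++
i=2 j=0: 9<11, i++
i=3 j=0: 11==11 emit, i++,j++
i=4 j=1: 14==14 emit, i++,j++
i=5 j=2: 16>15, j++
i=5 j=3: 16<17, i++
i=6 j=3: 20>17, j++
i=6 j=4: 20>18, j++
i=6 j=5: 20<25, i++
i=7 j=5: 25==25 emit, i++,j++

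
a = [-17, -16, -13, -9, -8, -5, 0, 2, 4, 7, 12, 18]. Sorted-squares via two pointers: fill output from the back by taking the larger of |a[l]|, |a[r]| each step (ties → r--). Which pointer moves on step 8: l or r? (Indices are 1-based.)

r

l=1 r=12: |-17|<=|18| out[12]=324, r--
l=1 r=11: |-17|>|12| out[11]=289, l++
l=2 r=11: |-16|>|12| out[10]=256, l++
l=3 r=11: |-13|>|12| out[9]=169, l++
l=4 r=11: |-9|<=|12| out[8]=144, r--
l=4 r=10: |-9|>|7| out[7]=81, l++
l=5 r=10: |-8|>|7| out[6]=64, l++
l=6 r=10: |-5|<=|7| out[5]=49, r--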